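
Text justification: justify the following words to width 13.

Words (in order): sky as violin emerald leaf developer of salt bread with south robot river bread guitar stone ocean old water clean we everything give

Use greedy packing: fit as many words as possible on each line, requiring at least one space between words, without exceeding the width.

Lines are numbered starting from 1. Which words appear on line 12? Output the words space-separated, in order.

Answer: give

Derivation:
Line 1: ['sky', 'as', 'violin'] (min_width=13, slack=0)
Line 2: ['emerald', 'leaf'] (min_width=12, slack=1)
Line 3: ['developer', 'of'] (min_width=12, slack=1)
Line 4: ['salt', 'bread'] (min_width=10, slack=3)
Line 5: ['with', 'south'] (min_width=10, slack=3)
Line 6: ['robot', 'river'] (min_width=11, slack=2)
Line 7: ['bread', 'guitar'] (min_width=12, slack=1)
Line 8: ['stone', 'ocean'] (min_width=11, slack=2)
Line 9: ['old', 'water'] (min_width=9, slack=4)
Line 10: ['clean', 'we'] (min_width=8, slack=5)
Line 11: ['everything'] (min_width=10, slack=3)
Line 12: ['give'] (min_width=4, slack=9)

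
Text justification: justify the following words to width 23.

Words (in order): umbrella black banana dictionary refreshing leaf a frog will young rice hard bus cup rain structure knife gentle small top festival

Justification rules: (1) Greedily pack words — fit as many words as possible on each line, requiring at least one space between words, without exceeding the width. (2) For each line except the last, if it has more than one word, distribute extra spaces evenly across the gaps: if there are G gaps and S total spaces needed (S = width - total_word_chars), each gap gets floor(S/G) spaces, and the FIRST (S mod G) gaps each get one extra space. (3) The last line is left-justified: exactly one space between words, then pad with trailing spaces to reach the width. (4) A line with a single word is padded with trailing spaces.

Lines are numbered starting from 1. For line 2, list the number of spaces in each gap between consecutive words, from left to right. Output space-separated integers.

Line 1: ['umbrella', 'black', 'banana'] (min_width=21, slack=2)
Line 2: ['dictionary', 'refreshing'] (min_width=21, slack=2)
Line 3: ['leaf', 'a', 'frog', 'will', 'young'] (min_width=22, slack=1)
Line 4: ['rice', 'hard', 'bus', 'cup', 'rain'] (min_width=22, slack=1)
Line 5: ['structure', 'knife', 'gentle'] (min_width=22, slack=1)
Line 6: ['small', 'top', 'festival'] (min_width=18, slack=5)

Answer: 3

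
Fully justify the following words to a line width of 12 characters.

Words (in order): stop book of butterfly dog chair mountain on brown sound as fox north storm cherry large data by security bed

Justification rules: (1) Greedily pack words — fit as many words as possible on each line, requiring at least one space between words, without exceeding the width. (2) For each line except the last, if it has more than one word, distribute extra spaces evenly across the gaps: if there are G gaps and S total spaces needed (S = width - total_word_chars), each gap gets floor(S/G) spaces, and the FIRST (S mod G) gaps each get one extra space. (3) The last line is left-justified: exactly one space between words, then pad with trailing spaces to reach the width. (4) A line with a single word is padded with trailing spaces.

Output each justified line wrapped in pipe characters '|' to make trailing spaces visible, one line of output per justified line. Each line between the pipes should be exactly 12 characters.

Answer: |stop book of|
|butterfly   |
|dog    chair|
|mountain  on|
|brown  sound|
|as fox north|
|storm cherry|
|large   data|
|by  security|
|bed         |

Derivation:
Line 1: ['stop', 'book', 'of'] (min_width=12, slack=0)
Line 2: ['butterfly'] (min_width=9, slack=3)
Line 3: ['dog', 'chair'] (min_width=9, slack=3)
Line 4: ['mountain', 'on'] (min_width=11, slack=1)
Line 5: ['brown', 'sound'] (min_width=11, slack=1)
Line 6: ['as', 'fox', 'north'] (min_width=12, slack=0)
Line 7: ['storm', 'cherry'] (min_width=12, slack=0)
Line 8: ['large', 'data'] (min_width=10, slack=2)
Line 9: ['by', 'security'] (min_width=11, slack=1)
Line 10: ['bed'] (min_width=3, slack=9)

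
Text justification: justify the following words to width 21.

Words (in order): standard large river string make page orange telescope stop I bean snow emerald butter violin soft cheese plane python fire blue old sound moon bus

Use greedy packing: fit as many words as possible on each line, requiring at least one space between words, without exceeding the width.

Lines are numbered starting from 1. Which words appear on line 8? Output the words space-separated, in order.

Line 1: ['standard', 'large', 'river'] (min_width=20, slack=1)
Line 2: ['string', 'make', 'page'] (min_width=16, slack=5)
Line 3: ['orange', 'telescope', 'stop'] (min_width=21, slack=0)
Line 4: ['I', 'bean', 'snow', 'emerald'] (min_width=19, slack=2)
Line 5: ['butter', 'violin', 'soft'] (min_width=18, slack=3)
Line 6: ['cheese', 'plane', 'python'] (min_width=19, slack=2)
Line 7: ['fire', 'blue', 'old', 'sound'] (min_width=19, slack=2)
Line 8: ['moon', 'bus'] (min_width=8, slack=13)

Answer: moon bus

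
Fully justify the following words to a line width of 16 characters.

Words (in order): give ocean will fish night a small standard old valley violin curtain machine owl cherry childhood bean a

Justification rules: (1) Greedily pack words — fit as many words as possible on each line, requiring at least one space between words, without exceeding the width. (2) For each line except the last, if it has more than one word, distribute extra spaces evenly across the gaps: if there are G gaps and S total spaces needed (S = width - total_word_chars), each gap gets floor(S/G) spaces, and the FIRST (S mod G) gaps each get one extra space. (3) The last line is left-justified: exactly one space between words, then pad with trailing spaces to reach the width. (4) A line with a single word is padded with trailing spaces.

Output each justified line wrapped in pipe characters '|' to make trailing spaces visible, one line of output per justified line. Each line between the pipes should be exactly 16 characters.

Answer: |give  ocean will|
|fish   night   a|
|small   standard|
|old       valley|
|violin   curtain|
|machine      owl|
|cherry childhood|
|bean a          |

Derivation:
Line 1: ['give', 'ocean', 'will'] (min_width=15, slack=1)
Line 2: ['fish', 'night', 'a'] (min_width=12, slack=4)
Line 3: ['small', 'standard'] (min_width=14, slack=2)
Line 4: ['old', 'valley'] (min_width=10, slack=6)
Line 5: ['violin', 'curtain'] (min_width=14, slack=2)
Line 6: ['machine', 'owl'] (min_width=11, slack=5)
Line 7: ['cherry', 'childhood'] (min_width=16, slack=0)
Line 8: ['bean', 'a'] (min_width=6, slack=10)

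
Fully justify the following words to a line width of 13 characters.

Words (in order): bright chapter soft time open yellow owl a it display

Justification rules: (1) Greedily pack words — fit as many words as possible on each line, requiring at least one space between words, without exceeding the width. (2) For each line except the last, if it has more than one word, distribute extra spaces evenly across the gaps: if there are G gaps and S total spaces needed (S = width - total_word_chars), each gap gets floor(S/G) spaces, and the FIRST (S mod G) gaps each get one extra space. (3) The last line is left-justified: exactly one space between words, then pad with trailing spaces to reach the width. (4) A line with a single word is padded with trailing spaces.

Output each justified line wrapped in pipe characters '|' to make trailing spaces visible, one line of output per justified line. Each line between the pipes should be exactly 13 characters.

Answer: |bright       |
|chapter  soft|
|time     open|
|yellow  owl a|
|it display   |

Derivation:
Line 1: ['bright'] (min_width=6, slack=7)
Line 2: ['chapter', 'soft'] (min_width=12, slack=1)
Line 3: ['time', 'open'] (min_width=9, slack=4)
Line 4: ['yellow', 'owl', 'a'] (min_width=12, slack=1)
Line 5: ['it', 'display'] (min_width=10, slack=3)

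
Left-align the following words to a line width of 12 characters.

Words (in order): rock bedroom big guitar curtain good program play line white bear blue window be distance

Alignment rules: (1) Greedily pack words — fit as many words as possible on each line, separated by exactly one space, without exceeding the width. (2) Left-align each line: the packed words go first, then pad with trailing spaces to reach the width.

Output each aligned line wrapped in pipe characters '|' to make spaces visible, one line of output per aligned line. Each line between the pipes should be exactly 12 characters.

Answer: |rock bedroom|
|big guitar  |
|curtain good|
|program play|
|line white  |
|bear blue   |
|window be   |
|distance    |

Derivation:
Line 1: ['rock', 'bedroom'] (min_width=12, slack=0)
Line 2: ['big', 'guitar'] (min_width=10, slack=2)
Line 3: ['curtain', 'good'] (min_width=12, slack=0)
Line 4: ['program', 'play'] (min_width=12, slack=0)
Line 5: ['line', 'white'] (min_width=10, slack=2)
Line 6: ['bear', 'blue'] (min_width=9, slack=3)
Line 7: ['window', 'be'] (min_width=9, slack=3)
Line 8: ['distance'] (min_width=8, slack=4)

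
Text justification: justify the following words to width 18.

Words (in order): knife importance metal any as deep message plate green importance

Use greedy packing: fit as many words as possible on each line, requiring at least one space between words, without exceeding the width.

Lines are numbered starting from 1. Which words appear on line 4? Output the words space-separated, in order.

Answer: green importance

Derivation:
Line 1: ['knife', 'importance'] (min_width=16, slack=2)
Line 2: ['metal', 'any', 'as', 'deep'] (min_width=17, slack=1)
Line 3: ['message', 'plate'] (min_width=13, slack=5)
Line 4: ['green', 'importance'] (min_width=16, slack=2)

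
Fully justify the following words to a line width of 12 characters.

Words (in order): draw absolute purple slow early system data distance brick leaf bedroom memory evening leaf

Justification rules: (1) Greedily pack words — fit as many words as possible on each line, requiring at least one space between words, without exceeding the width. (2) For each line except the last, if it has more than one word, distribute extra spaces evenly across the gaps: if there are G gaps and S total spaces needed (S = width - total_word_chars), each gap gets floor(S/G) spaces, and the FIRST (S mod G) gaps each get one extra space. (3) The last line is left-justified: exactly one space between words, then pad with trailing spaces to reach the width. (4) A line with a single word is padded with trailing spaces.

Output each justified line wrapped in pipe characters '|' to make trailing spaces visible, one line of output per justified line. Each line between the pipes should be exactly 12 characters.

Line 1: ['draw'] (min_width=4, slack=8)
Line 2: ['absolute'] (min_width=8, slack=4)
Line 3: ['purple', 'slow'] (min_width=11, slack=1)
Line 4: ['early', 'system'] (min_width=12, slack=0)
Line 5: ['data'] (min_width=4, slack=8)
Line 6: ['distance'] (min_width=8, slack=4)
Line 7: ['brick', 'leaf'] (min_width=10, slack=2)
Line 8: ['bedroom'] (min_width=7, slack=5)
Line 9: ['memory'] (min_width=6, slack=6)
Line 10: ['evening', 'leaf'] (min_width=12, slack=0)

Answer: |draw        |
|absolute    |
|purple  slow|
|early system|
|data        |
|distance    |
|brick   leaf|
|bedroom     |
|memory      |
|evening leaf|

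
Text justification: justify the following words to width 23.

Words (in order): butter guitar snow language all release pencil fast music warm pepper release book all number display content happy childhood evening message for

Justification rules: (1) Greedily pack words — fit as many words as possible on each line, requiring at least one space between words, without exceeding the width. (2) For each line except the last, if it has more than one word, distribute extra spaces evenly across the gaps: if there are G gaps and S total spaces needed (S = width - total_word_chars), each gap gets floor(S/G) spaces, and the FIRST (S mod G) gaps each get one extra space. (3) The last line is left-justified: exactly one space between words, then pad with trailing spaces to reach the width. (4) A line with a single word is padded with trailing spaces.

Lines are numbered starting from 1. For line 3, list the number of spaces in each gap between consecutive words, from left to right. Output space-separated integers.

Line 1: ['butter', 'guitar', 'snow'] (min_width=18, slack=5)
Line 2: ['language', 'all', 'release'] (min_width=20, slack=3)
Line 3: ['pencil', 'fast', 'music', 'warm'] (min_width=22, slack=1)
Line 4: ['pepper', 'release', 'book', 'all'] (min_width=23, slack=0)
Line 5: ['number', 'display', 'content'] (min_width=22, slack=1)
Line 6: ['happy', 'childhood', 'evening'] (min_width=23, slack=0)
Line 7: ['message', 'for'] (min_width=11, slack=12)

Answer: 2 1 1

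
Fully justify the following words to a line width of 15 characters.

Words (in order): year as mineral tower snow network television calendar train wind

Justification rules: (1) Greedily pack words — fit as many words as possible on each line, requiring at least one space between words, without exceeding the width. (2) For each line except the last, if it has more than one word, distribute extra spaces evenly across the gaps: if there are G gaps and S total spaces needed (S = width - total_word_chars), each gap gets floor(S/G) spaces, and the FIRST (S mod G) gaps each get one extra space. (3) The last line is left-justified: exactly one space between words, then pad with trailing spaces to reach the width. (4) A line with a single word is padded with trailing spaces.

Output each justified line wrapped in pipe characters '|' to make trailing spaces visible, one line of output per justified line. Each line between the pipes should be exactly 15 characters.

Line 1: ['year', 'as', 'mineral'] (min_width=15, slack=0)
Line 2: ['tower', 'snow'] (min_width=10, slack=5)
Line 3: ['network'] (min_width=7, slack=8)
Line 4: ['television'] (min_width=10, slack=5)
Line 5: ['calendar', 'train'] (min_width=14, slack=1)
Line 6: ['wind'] (min_width=4, slack=11)

Answer: |year as mineral|
|tower      snow|
|network        |
|television     |
|calendar  train|
|wind           |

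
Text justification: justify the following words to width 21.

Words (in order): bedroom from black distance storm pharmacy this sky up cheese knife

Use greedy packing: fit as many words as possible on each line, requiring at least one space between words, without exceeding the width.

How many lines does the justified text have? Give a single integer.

Line 1: ['bedroom', 'from', 'black'] (min_width=18, slack=3)
Line 2: ['distance', 'storm'] (min_width=14, slack=7)
Line 3: ['pharmacy', 'this', 'sky', 'up'] (min_width=20, slack=1)
Line 4: ['cheese', 'knife'] (min_width=12, slack=9)
Total lines: 4

Answer: 4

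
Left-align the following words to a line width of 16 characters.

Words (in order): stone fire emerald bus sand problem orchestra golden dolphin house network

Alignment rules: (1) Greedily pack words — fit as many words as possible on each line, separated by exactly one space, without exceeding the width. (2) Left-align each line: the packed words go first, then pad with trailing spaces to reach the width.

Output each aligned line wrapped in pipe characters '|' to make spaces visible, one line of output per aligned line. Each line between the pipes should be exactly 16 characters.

Answer: |stone fire      |
|emerald bus sand|
|problem         |
|orchestra golden|
|dolphin house   |
|network         |

Derivation:
Line 1: ['stone', 'fire'] (min_width=10, slack=6)
Line 2: ['emerald', 'bus', 'sand'] (min_width=16, slack=0)
Line 3: ['problem'] (min_width=7, slack=9)
Line 4: ['orchestra', 'golden'] (min_width=16, slack=0)
Line 5: ['dolphin', 'house'] (min_width=13, slack=3)
Line 6: ['network'] (min_width=7, slack=9)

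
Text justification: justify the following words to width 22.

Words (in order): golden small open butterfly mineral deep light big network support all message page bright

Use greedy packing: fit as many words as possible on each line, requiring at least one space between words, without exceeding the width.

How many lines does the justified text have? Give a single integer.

Answer: 5

Derivation:
Line 1: ['golden', 'small', 'open'] (min_width=17, slack=5)
Line 2: ['butterfly', 'mineral', 'deep'] (min_width=22, slack=0)
Line 3: ['light', 'big', 'network'] (min_width=17, slack=5)
Line 4: ['support', 'all', 'message'] (min_width=19, slack=3)
Line 5: ['page', 'bright'] (min_width=11, slack=11)
Total lines: 5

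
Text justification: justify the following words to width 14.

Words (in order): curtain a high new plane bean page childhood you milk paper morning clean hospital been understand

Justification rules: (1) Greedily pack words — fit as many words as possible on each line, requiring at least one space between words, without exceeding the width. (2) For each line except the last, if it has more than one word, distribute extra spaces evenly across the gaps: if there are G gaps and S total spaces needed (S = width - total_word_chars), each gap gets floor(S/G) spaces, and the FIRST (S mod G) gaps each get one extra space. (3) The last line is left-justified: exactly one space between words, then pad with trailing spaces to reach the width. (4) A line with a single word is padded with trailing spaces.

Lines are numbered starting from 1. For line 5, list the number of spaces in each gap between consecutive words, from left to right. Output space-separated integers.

Answer: 2

Derivation:
Line 1: ['curtain', 'a', 'high'] (min_width=14, slack=0)
Line 2: ['new', 'plane', 'bean'] (min_width=14, slack=0)
Line 3: ['page', 'childhood'] (min_width=14, slack=0)
Line 4: ['you', 'milk', 'paper'] (min_width=14, slack=0)
Line 5: ['morning', 'clean'] (min_width=13, slack=1)
Line 6: ['hospital', 'been'] (min_width=13, slack=1)
Line 7: ['understand'] (min_width=10, slack=4)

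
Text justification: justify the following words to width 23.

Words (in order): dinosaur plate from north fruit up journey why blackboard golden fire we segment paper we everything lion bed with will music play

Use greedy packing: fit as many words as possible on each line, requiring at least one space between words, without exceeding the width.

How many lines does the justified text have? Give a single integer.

Line 1: ['dinosaur', 'plate', 'from'] (min_width=19, slack=4)
Line 2: ['north', 'fruit', 'up', 'journey'] (min_width=22, slack=1)
Line 3: ['why', 'blackboard', 'golden'] (min_width=21, slack=2)
Line 4: ['fire', 'we', 'segment', 'paper'] (min_width=21, slack=2)
Line 5: ['we', 'everything', 'lion', 'bed'] (min_width=22, slack=1)
Line 6: ['with', 'will', 'music', 'play'] (min_width=20, slack=3)
Total lines: 6

Answer: 6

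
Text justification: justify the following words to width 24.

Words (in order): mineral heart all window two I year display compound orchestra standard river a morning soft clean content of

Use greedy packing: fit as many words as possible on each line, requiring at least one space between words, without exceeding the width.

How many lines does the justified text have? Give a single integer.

Line 1: ['mineral', 'heart', 'all', 'window'] (min_width=24, slack=0)
Line 2: ['two', 'I', 'year', 'display'] (min_width=18, slack=6)
Line 3: ['compound', 'orchestra'] (min_width=18, slack=6)
Line 4: ['standard', 'river', 'a', 'morning'] (min_width=24, slack=0)
Line 5: ['soft', 'clean', 'content', 'of'] (min_width=21, slack=3)
Total lines: 5

Answer: 5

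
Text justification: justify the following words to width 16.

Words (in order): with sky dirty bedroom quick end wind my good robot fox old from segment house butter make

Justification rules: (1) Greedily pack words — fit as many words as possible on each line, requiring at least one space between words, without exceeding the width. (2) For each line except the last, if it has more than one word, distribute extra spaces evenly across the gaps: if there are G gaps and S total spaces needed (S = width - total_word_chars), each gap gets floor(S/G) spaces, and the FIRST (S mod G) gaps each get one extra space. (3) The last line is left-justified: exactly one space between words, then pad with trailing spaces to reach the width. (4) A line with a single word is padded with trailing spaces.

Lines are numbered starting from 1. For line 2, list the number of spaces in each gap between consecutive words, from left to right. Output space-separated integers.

Answer: 4

Derivation:
Line 1: ['with', 'sky', 'dirty'] (min_width=14, slack=2)
Line 2: ['bedroom', 'quick'] (min_width=13, slack=3)
Line 3: ['end', 'wind', 'my', 'good'] (min_width=16, slack=0)
Line 4: ['robot', 'fox', 'old'] (min_width=13, slack=3)
Line 5: ['from', 'segment'] (min_width=12, slack=4)
Line 6: ['house', 'butter'] (min_width=12, slack=4)
Line 7: ['make'] (min_width=4, slack=12)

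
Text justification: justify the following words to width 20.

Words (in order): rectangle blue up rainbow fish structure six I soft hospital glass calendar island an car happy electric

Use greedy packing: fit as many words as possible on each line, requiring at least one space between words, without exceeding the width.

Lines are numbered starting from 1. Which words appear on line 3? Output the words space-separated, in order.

Line 1: ['rectangle', 'blue', 'up'] (min_width=17, slack=3)
Line 2: ['rainbow', 'fish'] (min_width=12, slack=8)
Line 3: ['structure', 'six', 'I', 'soft'] (min_width=20, slack=0)
Line 4: ['hospital', 'glass'] (min_width=14, slack=6)
Line 5: ['calendar', 'island', 'an'] (min_width=18, slack=2)
Line 6: ['car', 'happy', 'electric'] (min_width=18, slack=2)

Answer: structure six I soft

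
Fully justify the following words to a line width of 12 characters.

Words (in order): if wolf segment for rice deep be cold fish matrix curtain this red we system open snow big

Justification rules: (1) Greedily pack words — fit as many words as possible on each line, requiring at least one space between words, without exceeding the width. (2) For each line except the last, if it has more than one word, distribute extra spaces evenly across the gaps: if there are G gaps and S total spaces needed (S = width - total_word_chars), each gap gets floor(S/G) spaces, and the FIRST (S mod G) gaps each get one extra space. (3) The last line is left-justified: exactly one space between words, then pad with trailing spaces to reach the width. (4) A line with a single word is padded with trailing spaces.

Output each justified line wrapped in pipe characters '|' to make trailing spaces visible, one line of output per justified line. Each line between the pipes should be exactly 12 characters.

Line 1: ['if', 'wolf'] (min_width=7, slack=5)
Line 2: ['segment', 'for'] (min_width=11, slack=1)
Line 3: ['rice', 'deep', 'be'] (min_width=12, slack=0)
Line 4: ['cold', 'fish'] (min_width=9, slack=3)
Line 5: ['matrix'] (min_width=6, slack=6)
Line 6: ['curtain', 'this'] (min_width=12, slack=0)
Line 7: ['red', 'we'] (min_width=6, slack=6)
Line 8: ['system', 'open'] (min_width=11, slack=1)
Line 9: ['snow', 'big'] (min_width=8, slack=4)

Answer: |if      wolf|
|segment  for|
|rice deep be|
|cold    fish|
|matrix      |
|curtain this|
|red       we|
|system  open|
|snow big    |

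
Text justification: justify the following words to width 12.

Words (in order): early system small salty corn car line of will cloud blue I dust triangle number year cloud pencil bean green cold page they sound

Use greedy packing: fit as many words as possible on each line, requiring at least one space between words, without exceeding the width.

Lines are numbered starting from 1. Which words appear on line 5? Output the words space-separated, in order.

Line 1: ['early', 'system'] (min_width=12, slack=0)
Line 2: ['small', 'salty'] (min_width=11, slack=1)
Line 3: ['corn', 'car'] (min_width=8, slack=4)
Line 4: ['line', 'of', 'will'] (min_width=12, slack=0)
Line 5: ['cloud', 'blue', 'I'] (min_width=12, slack=0)
Line 6: ['dust'] (min_width=4, slack=8)
Line 7: ['triangle'] (min_width=8, slack=4)
Line 8: ['number', 'year'] (min_width=11, slack=1)
Line 9: ['cloud', 'pencil'] (min_width=12, slack=0)
Line 10: ['bean', 'green'] (min_width=10, slack=2)
Line 11: ['cold', 'page'] (min_width=9, slack=3)
Line 12: ['they', 'sound'] (min_width=10, slack=2)

Answer: cloud blue I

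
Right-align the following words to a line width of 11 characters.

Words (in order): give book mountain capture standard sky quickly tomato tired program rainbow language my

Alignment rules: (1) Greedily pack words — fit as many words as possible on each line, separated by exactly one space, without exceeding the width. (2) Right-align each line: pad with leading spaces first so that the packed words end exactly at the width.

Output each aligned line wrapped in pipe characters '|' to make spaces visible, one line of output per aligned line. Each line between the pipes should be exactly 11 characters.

Answer: |  give book|
|   mountain|
|    capture|
|   standard|
|sky quickly|
|     tomato|
|      tired|
|    program|
|    rainbow|
|language my|

Derivation:
Line 1: ['give', 'book'] (min_width=9, slack=2)
Line 2: ['mountain'] (min_width=8, slack=3)
Line 3: ['capture'] (min_width=7, slack=4)
Line 4: ['standard'] (min_width=8, slack=3)
Line 5: ['sky', 'quickly'] (min_width=11, slack=0)
Line 6: ['tomato'] (min_width=6, slack=5)
Line 7: ['tired'] (min_width=5, slack=6)
Line 8: ['program'] (min_width=7, slack=4)
Line 9: ['rainbow'] (min_width=7, slack=4)
Line 10: ['language', 'my'] (min_width=11, slack=0)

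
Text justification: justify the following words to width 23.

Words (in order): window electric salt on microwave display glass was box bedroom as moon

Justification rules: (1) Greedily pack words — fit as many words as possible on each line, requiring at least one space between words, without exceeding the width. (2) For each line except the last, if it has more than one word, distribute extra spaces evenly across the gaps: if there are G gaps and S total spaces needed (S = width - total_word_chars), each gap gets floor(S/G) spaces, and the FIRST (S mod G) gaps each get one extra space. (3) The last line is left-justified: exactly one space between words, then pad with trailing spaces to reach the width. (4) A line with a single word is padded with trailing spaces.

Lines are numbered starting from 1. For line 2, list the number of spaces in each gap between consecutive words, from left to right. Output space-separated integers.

Line 1: ['window', 'electric', 'salt', 'on'] (min_width=23, slack=0)
Line 2: ['microwave', 'display', 'glass'] (min_width=23, slack=0)
Line 3: ['was', 'box', 'bedroom', 'as', 'moon'] (min_width=23, slack=0)

Answer: 1 1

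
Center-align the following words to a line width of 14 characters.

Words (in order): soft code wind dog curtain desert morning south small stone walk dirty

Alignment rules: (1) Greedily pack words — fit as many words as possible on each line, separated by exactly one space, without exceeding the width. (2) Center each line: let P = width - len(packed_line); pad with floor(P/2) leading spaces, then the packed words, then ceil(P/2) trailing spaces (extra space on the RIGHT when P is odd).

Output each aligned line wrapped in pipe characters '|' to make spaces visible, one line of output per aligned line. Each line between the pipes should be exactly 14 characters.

Line 1: ['soft', 'code', 'wind'] (min_width=14, slack=0)
Line 2: ['dog', 'curtain'] (min_width=11, slack=3)
Line 3: ['desert', 'morning'] (min_width=14, slack=0)
Line 4: ['south', 'small'] (min_width=11, slack=3)
Line 5: ['stone', 'walk'] (min_width=10, slack=4)
Line 6: ['dirty'] (min_width=5, slack=9)

Answer: |soft code wind|
| dog curtain  |
|desert morning|
| south small  |
|  stone walk  |
|    dirty     |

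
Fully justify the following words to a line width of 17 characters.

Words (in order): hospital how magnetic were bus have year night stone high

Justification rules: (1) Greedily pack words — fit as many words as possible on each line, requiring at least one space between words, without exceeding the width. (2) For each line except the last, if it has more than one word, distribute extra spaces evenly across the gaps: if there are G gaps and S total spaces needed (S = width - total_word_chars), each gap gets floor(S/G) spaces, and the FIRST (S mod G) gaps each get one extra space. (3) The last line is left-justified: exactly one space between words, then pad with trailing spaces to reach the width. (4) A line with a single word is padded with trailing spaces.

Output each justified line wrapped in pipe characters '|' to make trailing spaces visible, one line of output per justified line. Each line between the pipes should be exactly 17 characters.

Line 1: ['hospital', 'how'] (min_width=12, slack=5)
Line 2: ['magnetic', 'were', 'bus'] (min_width=17, slack=0)
Line 3: ['have', 'year', 'night'] (min_width=15, slack=2)
Line 4: ['stone', 'high'] (min_width=10, slack=7)

Answer: |hospital      how|
|magnetic were bus|
|have  year  night|
|stone high       |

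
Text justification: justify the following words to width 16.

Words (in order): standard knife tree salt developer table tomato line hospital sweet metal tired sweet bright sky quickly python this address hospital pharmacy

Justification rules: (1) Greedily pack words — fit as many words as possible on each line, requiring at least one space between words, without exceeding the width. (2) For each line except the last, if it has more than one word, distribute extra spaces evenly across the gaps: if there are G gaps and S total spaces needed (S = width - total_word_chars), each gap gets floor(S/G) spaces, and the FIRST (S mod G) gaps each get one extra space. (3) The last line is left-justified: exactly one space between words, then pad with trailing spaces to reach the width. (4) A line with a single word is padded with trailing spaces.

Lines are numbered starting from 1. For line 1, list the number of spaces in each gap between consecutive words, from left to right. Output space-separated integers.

Line 1: ['standard', 'knife'] (min_width=14, slack=2)
Line 2: ['tree', 'salt'] (min_width=9, slack=7)
Line 3: ['developer', 'table'] (min_width=15, slack=1)
Line 4: ['tomato', 'line'] (min_width=11, slack=5)
Line 5: ['hospital', 'sweet'] (min_width=14, slack=2)
Line 6: ['metal', 'tired'] (min_width=11, slack=5)
Line 7: ['sweet', 'bright', 'sky'] (min_width=16, slack=0)
Line 8: ['quickly', 'python'] (min_width=14, slack=2)
Line 9: ['this', 'address'] (min_width=12, slack=4)
Line 10: ['hospital'] (min_width=8, slack=8)
Line 11: ['pharmacy'] (min_width=8, slack=8)

Answer: 3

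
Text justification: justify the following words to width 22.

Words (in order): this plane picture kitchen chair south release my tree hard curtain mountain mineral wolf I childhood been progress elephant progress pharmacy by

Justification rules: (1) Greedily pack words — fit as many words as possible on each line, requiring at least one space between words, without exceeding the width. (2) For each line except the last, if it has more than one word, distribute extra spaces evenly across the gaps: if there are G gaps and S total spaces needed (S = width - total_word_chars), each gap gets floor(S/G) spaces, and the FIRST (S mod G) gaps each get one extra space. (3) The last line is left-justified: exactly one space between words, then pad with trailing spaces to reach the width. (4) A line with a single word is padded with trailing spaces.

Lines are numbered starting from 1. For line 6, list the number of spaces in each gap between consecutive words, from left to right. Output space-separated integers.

Line 1: ['this', 'plane', 'picture'] (min_width=18, slack=4)
Line 2: ['kitchen', 'chair', 'south'] (min_width=19, slack=3)
Line 3: ['release', 'my', 'tree', 'hard'] (min_width=20, slack=2)
Line 4: ['curtain', 'mountain'] (min_width=16, slack=6)
Line 5: ['mineral', 'wolf', 'I'] (min_width=14, slack=8)
Line 6: ['childhood', 'been'] (min_width=14, slack=8)
Line 7: ['progress', 'elephant'] (min_width=17, slack=5)
Line 8: ['progress', 'pharmacy', 'by'] (min_width=20, slack=2)

Answer: 9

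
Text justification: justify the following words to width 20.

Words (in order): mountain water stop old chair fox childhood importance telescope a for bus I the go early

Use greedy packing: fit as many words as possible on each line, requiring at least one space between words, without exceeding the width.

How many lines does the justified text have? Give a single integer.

Line 1: ['mountain', 'water', 'stop'] (min_width=19, slack=1)
Line 2: ['old', 'chair', 'fox'] (min_width=13, slack=7)
Line 3: ['childhood', 'importance'] (min_width=20, slack=0)
Line 4: ['telescope', 'a', 'for', 'bus'] (min_width=19, slack=1)
Line 5: ['I', 'the', 'go', 'early'] (min_width=14, slack=6)
Total lines: 5

Answer: 5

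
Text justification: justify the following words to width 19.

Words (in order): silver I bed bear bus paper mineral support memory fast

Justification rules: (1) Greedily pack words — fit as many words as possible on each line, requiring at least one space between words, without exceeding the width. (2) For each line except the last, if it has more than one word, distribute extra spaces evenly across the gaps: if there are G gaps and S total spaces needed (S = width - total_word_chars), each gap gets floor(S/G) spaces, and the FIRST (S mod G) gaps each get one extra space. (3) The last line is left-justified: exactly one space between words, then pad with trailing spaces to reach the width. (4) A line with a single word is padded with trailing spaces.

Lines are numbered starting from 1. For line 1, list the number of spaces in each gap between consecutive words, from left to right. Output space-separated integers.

Answer: 2 2 1

Derivation:
Line 1: ['silver', 'I', 'bed', 'bear'] (min_width=17, slack=2)
Line 2: ['bus', 'paper', 'mineral'] (min_width=17, slack=2)
Line 3: ['support', 'memory', 'fast'] (min_width=19, slack=0)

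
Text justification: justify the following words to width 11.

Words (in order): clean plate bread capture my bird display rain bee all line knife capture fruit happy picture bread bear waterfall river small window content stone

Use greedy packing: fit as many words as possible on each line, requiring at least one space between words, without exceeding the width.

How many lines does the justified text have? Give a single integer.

Line 1: ['clean', 'plate'] (min_width=11, slack=0)
Line 2: ['bread'] (min_width=5, slack=6)
Line 3: ['capture', 'my'] (min_width=10, slack=1)
Line 4: ['bird'] (min_width=4, slack=7)
Line 5: ['display'] (min_width=7, slack=4)
Line 6: ['rain', 'bee'] (min_width=8, slack=3)
Line 7: ['all', 'line'] (min_width=8, slack=3)
Line 8: ['knife'] (min_width=5, slack=6)
Line 9: ['capture'] (min_width=7, slack=4)
Line 10: ['fruit', 'happy'] (min_width=11, slack=0)
Line 11: ['picture'] (min_width=7, slack=4)
Line 12: ['bread', 'bear'] (min_width=10, slack=1)
Line 13: ['waterfall'] (min_width=9, slack=2)
Line 14: ['river', 'small'] (min_width=11, slack=0)
Line 15: ['window'] (min_width=6, slack=5)
Line 16: ['content'] (min_width=7, slack=4)
Line 17: ['stone'] (min_width=5, slack=6)
Total lines: 17

Answer: 17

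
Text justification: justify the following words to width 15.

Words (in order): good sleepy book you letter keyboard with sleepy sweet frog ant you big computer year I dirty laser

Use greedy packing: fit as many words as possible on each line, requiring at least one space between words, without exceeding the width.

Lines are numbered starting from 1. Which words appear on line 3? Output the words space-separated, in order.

Answer: keyboard with

Derivation:
Line 1: ['good', 'sleepy'] (min_width=11, slack=4)
Line 2: ['book', 'you', 'letter'] (min_width=15, slack=0)
Line 3: ['keyboard', 'with'] (min_width=13, slack=2)
Line 4: ['sleepy', 'sweet'] (min_width=12, slack=3)
Line 5: ['frog', 'ant', 'you'] (min_width=12, slack=3)
Line 6: ['big', 'computer'] (min_width=12, slack=3)
Line 7: ['year', 'I', 'dirty'] (min_width=12, slack=3)
Line 8: ['laser'] (min_width=5, slack=10)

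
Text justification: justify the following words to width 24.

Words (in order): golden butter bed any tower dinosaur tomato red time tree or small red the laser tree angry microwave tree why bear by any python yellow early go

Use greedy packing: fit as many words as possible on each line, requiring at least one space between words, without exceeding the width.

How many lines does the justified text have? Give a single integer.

Answer: 7

Derivation:
Line 1: ['golden', 'butter', 'bed', 'any'] (min_width=21, slack=3)
Line 2: ['tower', 'dinosaur', 'tomato'] (min_width=21, slack=3)
Line 3: ['red', 'time', 'tree', 'or', 'small'] (min_width=22, slack=2)
Line 4: ['red', 'the', 'laser', 'tree', 'angry'] (min_width=24, slack=0)
Line 5: ['microwave', 'tree', 'why', 'bear'] (min_width=23, slack=1)
Line 6: ['by', 'any', 'python', 'yellow'] (min_width=20, slack=4)
Line 7: ['early', 'go'] (min_width=8, slack=16)
Total lines: 7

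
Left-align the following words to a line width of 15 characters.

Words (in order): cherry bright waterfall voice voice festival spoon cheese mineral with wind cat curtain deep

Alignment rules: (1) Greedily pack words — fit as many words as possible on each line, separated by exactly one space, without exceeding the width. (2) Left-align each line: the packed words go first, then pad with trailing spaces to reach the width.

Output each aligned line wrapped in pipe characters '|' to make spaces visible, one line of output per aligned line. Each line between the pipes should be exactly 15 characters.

Answer: |cherry bright  |
|waterfall voice|
|voice festival |
|spoon cheese   |
|mineral with   |
|wind cat       |
|curtain deep   |

Derivation:
Line 1: ['cherry', 'bright'] (min_width=13, slack=2)
Line 2: ['waterfall', 'voice'] (min_width=15, slack=0)
Line 3: ['voice', 'festival'] (min_width=14, slack=1)
Line 4: ['spoon', 'cheese'] (min_width=12, slack=3)
Line 5: ['mineral', 'with'] (min_width=12, slack=3)
Line 6: ['wind', 'cat'] (min_width=8, slack=7)
Line 7: ['curtain', 'deep'] (min_width=12, slack=3)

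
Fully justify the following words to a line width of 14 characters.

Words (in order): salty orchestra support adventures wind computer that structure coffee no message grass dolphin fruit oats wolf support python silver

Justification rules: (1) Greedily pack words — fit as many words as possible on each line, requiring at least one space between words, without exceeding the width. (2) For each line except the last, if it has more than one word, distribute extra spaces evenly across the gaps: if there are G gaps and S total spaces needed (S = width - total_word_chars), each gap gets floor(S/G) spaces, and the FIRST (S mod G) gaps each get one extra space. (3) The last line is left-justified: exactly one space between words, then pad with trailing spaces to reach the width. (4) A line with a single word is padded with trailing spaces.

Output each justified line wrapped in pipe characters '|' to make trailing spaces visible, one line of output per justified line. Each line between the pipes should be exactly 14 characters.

Line 1: ['salty'] (min_width=5, slack=9)
Line 2: ['orchestra'] (min_width=9, slack=5)
Line 3: ['support'] (min_width=7, slack=7)
Line 4: ['adventures'] (min_width=10, slack=4)
Line 5: ['wind', 'computer'] (min_width=13, slack=1)
Line 6: ['that', 'structure'] (min_width=14, slack=0)
Line 7: ['coffee', 'no'] (min_width=9, slack=5)
Line 8: ['message', 'grass'] (min_width=13, slack=1)
Line 9: ['dolphin', 'fruit'] (min_width=13, slack=1)
Line 10: ['oats', 'wolf'] (min_width=9, slack=5)
Line 11: ['support', 'python'] (min_width=14, slack=0)
Line 12: ['silver'] (min_width=6, slack=8)

Answer: |salty         |
|orchestra     |
|support       |
|adventures    |
|wind  computer|
|that structure|
|coffee      no|
|message  grass|
|dolphin  fruit|
|oats      wolf|
|support python|
|silver        |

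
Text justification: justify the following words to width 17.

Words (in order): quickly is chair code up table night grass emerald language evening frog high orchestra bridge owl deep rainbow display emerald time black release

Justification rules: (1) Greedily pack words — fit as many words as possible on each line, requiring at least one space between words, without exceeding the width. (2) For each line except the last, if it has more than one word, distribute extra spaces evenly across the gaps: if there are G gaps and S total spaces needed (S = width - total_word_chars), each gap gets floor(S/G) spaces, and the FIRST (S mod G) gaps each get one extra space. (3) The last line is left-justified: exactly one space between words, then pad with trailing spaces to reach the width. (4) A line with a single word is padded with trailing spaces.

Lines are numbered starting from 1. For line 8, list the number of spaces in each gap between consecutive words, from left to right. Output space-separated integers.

Line 1: ['quickly', 'is', 'chair'] (min_width=16, slack=1)
Line 2: ['code', 'up', 'table'] (min_width=13, slack=4)
Line 3: ['night', 'grass'] (min_width=11, slack=6)
Line 4: ['emerald', 'language'] (min_width=16, slack=1)
Line 5: ['evening', 'frog', 'high'] (min_width=17, slack=0)
Line 6: ['orchestra', 'bridge'] (min_width=16, slack=1)
Line 7: ['owl', 'deep', 'rainbow'] (min_width=16, slack=1)
Line 8: ['display', 'emerald'] (min_width=15, slack=2)
Line 9: ['time', 'black'] (min_width=10, slack=7)
Line 10: ['release'] (min_width=7, slack=10)

Answer: 3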